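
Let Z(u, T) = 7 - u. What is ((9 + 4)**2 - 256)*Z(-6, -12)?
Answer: -1131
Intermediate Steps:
((9 + 4)**2 - 256)*Z(-6, -12) = ((9 + 4)**2 - 256)*(7 - 1*(-6)) = (13**2 - 256)*(7 + 6) = (169 - 256)*13 = -87*13 = -1131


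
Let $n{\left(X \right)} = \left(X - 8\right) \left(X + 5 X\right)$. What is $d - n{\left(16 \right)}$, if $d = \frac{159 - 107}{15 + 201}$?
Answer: $- \frac{41459}{54} \approx -767.76$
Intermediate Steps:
$d = \frac{13}{54}$ ($d = \frac{52}{216} = 52 \cdot \frac{1}{216} = \frac{13}{54} \approx 0.24074$)
$n{\left(X \right)} = 6 X \left(-8 + X\right)$ ($n{\left(X \right)} = \left(-8 + X\right) 6 X = 6 X \left(-8 + X\right)$)
$d - n{\left(16 \right)} = \frac{13}{54} - 6 \cdot 16 \left(-8 + 16\right) = \frac{13}{54} - 6 \cdot 16 \cdot 8 = \frac{13}{54} - 768 = - \frac{41459}{54}$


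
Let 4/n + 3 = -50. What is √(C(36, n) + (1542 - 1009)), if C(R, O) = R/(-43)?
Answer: 7*√20081/43 ≈ 23.069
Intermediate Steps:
n = -4/53 (n = 4/(-3 - 50) = 4/(-53) = 4*(-1/53) = -4/53 ≈ -0.075472)
C(R, O) = -R/43 (C(R, O) = R*(-1/43) = -R/43)
√(C(36, n) + (1542 - 1009)) = √(-1/43*36 + (1542 - 1009)) = √(-36/43 + 533) = √(22883/43) = 7*√20081/43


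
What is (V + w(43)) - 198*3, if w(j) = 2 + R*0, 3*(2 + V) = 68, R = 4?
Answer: -1714/3 ≈ -571.33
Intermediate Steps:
V = 62/3 (V = -2 + (1/3)*68 = -2 + 68/3 = 62/3 ≈ 20.667)
w(j) = 2 (w(j) = 2 + 4*0 = 2 + 0 = 2)
(V + w(43)) - 198*3 = (62/3 + 2) - 198*3 = 68/3 - 594 = -1714/3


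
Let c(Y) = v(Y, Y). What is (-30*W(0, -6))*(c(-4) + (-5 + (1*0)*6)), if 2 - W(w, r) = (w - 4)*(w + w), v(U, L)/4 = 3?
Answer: -420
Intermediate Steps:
v(U, L) = 12 (v(U, L) = 4*3 = 12)
c(Y) = 12
W(w, r) = 2 - 2*w*(-4 + w) (W(w, r) = 2 - (w - 4)*(w + w) = 2 - (-4 + w)*2*w = 2 - 2*w*(-4 + w))
(-30*W(0, -6))*(c(-4) + (-5 + (1*0)*6)) = (-30*(2 - 2*0**2 + 8*0))*(12 + (-5 + (1*0)*6)) = (-30*(2 - 2*0 + 0))*(12 + (-5 + 0*6)) = (-30*(2 + 0 + 0))*(12 + (-5 + 0)) = (-30*2)*(12 - 5) = -60*7 = -420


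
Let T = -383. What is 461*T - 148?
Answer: -176711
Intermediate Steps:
461*T - 148 = 461*(-383) - 148 = -176563 - 148 = -176711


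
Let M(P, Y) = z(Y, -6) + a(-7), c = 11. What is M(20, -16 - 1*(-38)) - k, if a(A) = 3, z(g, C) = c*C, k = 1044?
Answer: -1107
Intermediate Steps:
z(g, C) = 11*C
M(P, Y) = -63 (M(P, Y) = 11*(-6) + 3 = -66 + 3 = -63)
M(20, -16 - 1*(-38)) - k = -63 - 1*1044 = -63 - 1044 = -1107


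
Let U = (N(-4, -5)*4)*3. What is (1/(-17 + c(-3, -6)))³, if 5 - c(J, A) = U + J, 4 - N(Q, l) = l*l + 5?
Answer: 1/27818127 ≈ 3.5948e-8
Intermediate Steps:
N(Q, l) = -1 - l² (N(Q, l) = 4 - (l*l + 5) = 4 - (l² + 5) = 4 - (5 + l²) = 4 + (-5 - l²) = -1 - l²)
U = -312 (U = ((-1 - 1*(-5)²)*4)*3 = ((-1 - 1*25)*4)*3 = ((-1 - 25)*4)*3 = -26*4*3 = -104*3 = -312)
c(J, A) = 317 - J (c(J, A) = 5 - (-312 + J) = 5 + (312 - J) = 317 - J)
(1/(-17 + c(-3, -6)))³ = (1/(-17 + (317 - 1*(-3))))³ = (1/(-17 + (317 + 3)))³ = (1/(-17 + 320))³ = (1/303)³ = 1/27818127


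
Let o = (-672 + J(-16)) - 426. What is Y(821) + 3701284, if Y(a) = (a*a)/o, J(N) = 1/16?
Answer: 65009671372/17567 ≈ 3.7007e+6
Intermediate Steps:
J(N) = 1/16
o = -17567/16 (o = (-672 + 1/16) - 426 = -10751/16 - 426 = -17567/16 ≈ -1097.9)
Y(a) = -16*a²/17567 (Y(a) = (a*a)/(-17567/16) = a²*(-16/17567) = -16*a²/17567)
Y(821) + 3701284 = -16/17567*821² + 3701284 = -16/17567*674041 + 3701284 = -10784656/17567 + 3701284 = 65009671372/17567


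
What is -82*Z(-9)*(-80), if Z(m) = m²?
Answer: 531360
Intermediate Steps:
-82*Z(-9)*(-80) = -82*(-9)²*(-80) = -82*81*(-80) = -6642*(-80) = 531360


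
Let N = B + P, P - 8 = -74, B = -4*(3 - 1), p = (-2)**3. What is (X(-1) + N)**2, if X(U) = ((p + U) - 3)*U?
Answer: 3844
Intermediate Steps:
p = -8
B = -8 (B = -4*2 = -8)
P = -66 (P = 8 - 74 = -66)
N = -74 (N = -8 - 66 = -74)
X(U) = U*(-11 + U) (X(U) = ((-8 + U) - 3)*U = (-11 + U)*U = U*(-11 + U))
(X(-1) + N)**2 = (-(-11 - 1) - 74)**2 = (-1*(-12) - 74)**2 = (12 - 74)**2 = (-62)**2 = 3844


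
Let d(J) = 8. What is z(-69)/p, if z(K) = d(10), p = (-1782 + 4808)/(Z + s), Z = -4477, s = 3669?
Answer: -3232/1513 ≈ -2.1362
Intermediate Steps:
p = -1513/404 (p = (-1782 + 4808)/(-4477 + 3669) = 3026/(-808) = 3026*(-1/808) = -1513/404 ≈ -3.7450)
z(K) = 8
z(-69)/p = 8/(-1513/404) = 8*(-404/1513) = -3232/1513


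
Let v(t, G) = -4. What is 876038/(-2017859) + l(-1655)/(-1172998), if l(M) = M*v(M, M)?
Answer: -520474524252/1183472285641 ≈ -0.43979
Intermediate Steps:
l(M) = -4*M (l(M) = M*(-4) = -4*M)
876038/(-2017859) + l(-1655)/(-1172998) = 876038/(-2017859) - 4*(-1655)/(-1172998) = 876038*(-1/2017859) + 6620*(-1/1172998) = -876038/2017859 - 3310/586499 = -520474524252/1183472285641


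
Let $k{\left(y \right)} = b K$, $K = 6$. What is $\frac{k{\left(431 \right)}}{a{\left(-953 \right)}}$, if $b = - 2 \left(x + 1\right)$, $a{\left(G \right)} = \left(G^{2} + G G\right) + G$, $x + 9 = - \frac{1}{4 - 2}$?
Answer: $\frac{34}{605155} \approx 5.6184 \cdot 10^{-5}$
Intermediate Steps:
$x = - \frac{19}{2}$ ($x = -9 - \frac{1}{4 - 2} = -9 - \frac{1}{2} = - \frac{19}{2} \approx -9.5$)
$a{\left(G \right)} = G + 2 G^{2}$ ($a{\left(G \right)} = \left(G^{2} + G^{2}\right) + G = 2 G^{2} + G = G + 2 G^{2}$)
$b = 17$ ($b = - 2 \left(- \frac{19}{2} + 1\right) = \left(-2\right) \left(- \frac{17}{2}\right) = 17$)
$k{\left(y \right)} = 102$ ($k{\left(y \right)} = 17 \cdot 6 = 102$)
$\frac{k{\left(431 \right)}}{a{\left(-953 \right)}} = \frac{102}{\left(-953\right) \left(1 + 2 \left(-953\right)\right)} = \frac{102}{\left(-953\right) \left(1 - 1906\right)} = \frac{102}{\left(-953\right) \left(-1905\right)} = \frac{102}{1815465} = 102 \cdot \frac{1}{1815465} = \frac{34}{605155}$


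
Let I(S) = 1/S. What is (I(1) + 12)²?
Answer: 169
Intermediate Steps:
(I(1) + 12)² = (1/1 + 12)² = (1 + 12)² = 13² = 169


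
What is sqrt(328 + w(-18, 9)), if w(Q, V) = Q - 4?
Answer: 3*sqrt(34) ≈ 17.493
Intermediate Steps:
w(Q, V) = -4 + Q
sqrt(328 + w(-18, 9)) = sqrt(328 + (-4 - 18)) = sqrt(328 - 22) = sqrt(306) = 3*sqrt(34)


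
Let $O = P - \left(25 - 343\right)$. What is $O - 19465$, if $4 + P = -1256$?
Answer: $-20407$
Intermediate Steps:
$P = -1260$ ($P = -4 - 1256 = -1260$)
$O = -942$ ($O = -1260 - \left(25 - 343\right) = -1260 - -318 = -1260 + 318 = -942$)
$O - 19465 = -942 - 19465 = -20407$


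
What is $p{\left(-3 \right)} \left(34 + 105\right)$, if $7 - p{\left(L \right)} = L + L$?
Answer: $1807$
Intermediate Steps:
$p{\left(L \right)} = 7 - 2 L$ ($p{\left(L \right)} = 7 - \left(L + L\right) = 7 - 2 L$)
$p{\left(-3 \right)} \left(34 + 105\right) = \left(7 - -6\right) \left(34 + 105\right) = \left(7 + 6\right) 139 = 13 \cdot 139 = 1807$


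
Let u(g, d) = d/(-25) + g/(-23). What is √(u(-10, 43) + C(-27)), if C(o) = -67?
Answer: 4*I*√56442/115 ≈ 8.2635*I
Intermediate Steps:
u(g, d) = -g/23 - d/25 (u(g, d) = d*(-1/25) + g*(-1/23) = -d/25 - g/23 = -g/23 - d/25)
√(u(-10, 43) + C(-27)) = √((-1/23*(-10) - 1/25*43) - 67) = √((10/23 - 43/25) - 67) = √(-739/575 - 67) = √(-39264/575) = 4*I*√56442/115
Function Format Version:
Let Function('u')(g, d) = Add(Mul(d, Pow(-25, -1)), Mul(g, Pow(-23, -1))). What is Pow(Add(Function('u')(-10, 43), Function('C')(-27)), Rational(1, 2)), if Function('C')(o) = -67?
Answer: Mul(Rational(4, 115), I, Pow(56442, Rational(1, 2))) ≈ Mul(8.2635, I)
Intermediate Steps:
Function('u')(g, d) = Add(Mul(Rational(-1, 23), g), Mul(Rational(-1, 25), d)) (Function('u')(g, d) = Add(Mul(d, Rational(-1, 25)), Mul(g, Rational(-1, 23))) = Add(Mul(Rational(-1, 25), d), Mul(Rational(-1, 23), g)) = Add(Mul(Rational(-1, 23), g), Mul(Rational(-1, 25), d)))
Pow(Add(Function('u')(-10, 43), Function('C')(-27)), Rational(1, 2)) = Pow(Add(Add(Mul(Rational(-1, 23), -10), Mul(Rational(-1, 25), 43)), -67), Rational(1, 2)) = Pow(Add(Add(Rational(10, 23), Rational(-43, 25)), -67), Rational(1, 2)) = Pow(Add(Rational(-739, 575), -67), Rational(1, 2)) = Pow(Rational(-39264, 575), Rational(1, 2)) = Mul(Rational(4, 115), I, Pow(56442, Rational(1, 2)))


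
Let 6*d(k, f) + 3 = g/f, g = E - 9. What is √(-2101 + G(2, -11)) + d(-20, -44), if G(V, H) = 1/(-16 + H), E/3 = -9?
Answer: -4/11 + 2*I*√42546/9 ≈ -0.36364 + 45.837*I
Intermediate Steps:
E = -27 (E = 3*(-9) = -27)
g = -36 (g = -27 - 9 = -36)
d(k, f) = -½ - 6/f (d(k, f) = -½ + (-36/f)/6 = -½ - 6/f)
√(-2101 + G(2, -11)) + d(-20, -44) = √(-2101 + 1/(-16 - 11)) + (½)*(-12 - 1*(-44))/(-44) = √(-2101 + 1/(-27)) + (½)*(-1/44)*(-12 + 44) = √(-2101 - 1/27) + (½)*(-1/44)*32 = √(-56728/27) - 4/11 = 2*I*√42546/9 - 4/11 = -4/11 + 2*I*√42546/9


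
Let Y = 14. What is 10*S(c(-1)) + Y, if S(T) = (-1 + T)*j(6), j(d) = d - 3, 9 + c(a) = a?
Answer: -316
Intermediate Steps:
c(a) = -9 + a
j(d) = -3 + d
S(T) = -3 + 3*T (S(T) = (-1 + T)*(-3 + 6) = (-1 + T)*3 = -3 + 3*T)
10*S(c(-1)) + Y = 10*(-3 + 3*(-9 - 1)) + 14 = 10*(-3 + 3*(-10)) + 14 = 10*(-3 - 30) + 14 = 10*(-33) + 14 = -330 + 14 = -316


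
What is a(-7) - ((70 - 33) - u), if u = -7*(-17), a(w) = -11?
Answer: 71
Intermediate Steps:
u = 119
a(-7) - ((70 - 33) - u) = -11 - ((70 - 33) - 1*119) = -11 - (37 - 119) = -11 - 1*(-82) = -11 + 82 = 71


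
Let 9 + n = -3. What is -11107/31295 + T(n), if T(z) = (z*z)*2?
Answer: 9001853/31295 ≈ 287.65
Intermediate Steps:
n = -12 (n = -9 - 3 = -12)
T(z) = 2*z**2 (T(z) = z**2*2 = 2*z**2)
-11107/31295 + T(n) = -11107/31295 + 2*(-12)**2 = -11107*1/31295 + 2*144 = -11107/31295 + 288 = 9001853/31295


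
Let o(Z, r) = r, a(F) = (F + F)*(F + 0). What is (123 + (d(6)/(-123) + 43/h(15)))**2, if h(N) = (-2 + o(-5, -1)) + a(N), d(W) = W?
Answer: 5085430908100/335878929 ≈ 15141.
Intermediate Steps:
a(F) = 2*F**2 (a(F) = (2*F)*F = 2*F**2)
h(N) = -3 + 2*N**2 (h(N) = (-2 - 1) + 2*N**2 = -3 + 2*N**2)
(123 + (d(6)/(-123) + 43/h(15)))**2 = (123 + (6/(-123) + 43/(-3 + 2*15**2)))**2 = (123 + (6*(-1/123) + 43/(-3 + 2*225)))**2 = (123 + (-2/41 + 43/(-3 + 450)))**2 = (123 + (-2/41 + 43/447))**2 = (123 + 869/18327)**2 = (2255090/18327)**2 = 5085430908100/335878929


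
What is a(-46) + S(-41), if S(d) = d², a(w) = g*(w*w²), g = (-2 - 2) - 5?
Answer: 877705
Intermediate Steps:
g = -9 (g = -4 - 5 = -9)
a(w) = -9*w³ (a(w) = -9*w*w² = -9*w³)
a(-46) + S(-41) = -9*(-46)³ + (-41)² = -9*(-97336) + 1681 = 876024 + 1681 = 877705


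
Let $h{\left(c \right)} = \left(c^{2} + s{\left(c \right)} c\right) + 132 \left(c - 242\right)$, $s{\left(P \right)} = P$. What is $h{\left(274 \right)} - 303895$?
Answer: $-149519$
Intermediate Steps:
$h{\left(c \right)} = -31944 + 2 c^{2} + 132 c$ ($h{\left(c \right)} = \left(c^{2} + c c\right) + 132 \left(c - 242\right) = \left(c^{2} + c^{2}\right) + 132 \left(-242 + c\right) = 2 c^{2} + \left(-31944 + 132 c\right) = -31944 + 2 c^{2} + 132 c$)
$h{\left(274 \right)} - 303895 = \left(-31944 + 2 \cdot 274^{2} + 132 \cdot 274\right) - 303895 = \left(-31944 + 2 \cdot 75076 + 36168\right) - 303895 = \left(-31944 + 150152 + 36168\right) - 303895 = 154376 - 303895 = -149519$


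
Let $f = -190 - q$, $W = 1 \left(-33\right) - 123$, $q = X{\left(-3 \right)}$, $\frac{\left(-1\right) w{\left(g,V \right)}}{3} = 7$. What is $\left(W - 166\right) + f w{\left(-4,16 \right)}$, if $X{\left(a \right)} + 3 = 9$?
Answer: $3794$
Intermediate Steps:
$w{\left(g,V \right)} = -21$ ($w{\left(g,V \right)} = \left(-3\right) 7 = -21$)
$X{\left(a \right)} = 6$ ($X{\left(a \right)} = -3 + 9 = 6$)
$q = 6$
$W = -156$ ($W = -33 - 123 = -156$)
$f = -196$ ($f = -190 - 6 = -196$)
$\left(W - 166\right) + f w{\left(-4,16 \right)} = \left(-156 - 166\right) - -4116 = \left(-156 - 166\right) + 4116 = -322 + 4116 = 3794$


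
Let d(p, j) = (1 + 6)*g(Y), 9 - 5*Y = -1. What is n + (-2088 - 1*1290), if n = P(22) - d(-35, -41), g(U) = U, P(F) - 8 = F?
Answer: -3362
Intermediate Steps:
P(F) = 8 + F
Y = 2 (Y = 9/5 - ⅕*(-1) = 9/5 + ⅕ = 2)
d(p, j) = 14 (d(p, j) = (1 + 6)*2 = 7*2 = 14)
n = 16 (n = (8 + 22) - 1*14 = 30 - 14 = 16)
n + (-2088 - 1*1290) = 16 + (-2088 - 1*1290) = 16 + (-2088 - 1290) = 16 - 3378 = -3362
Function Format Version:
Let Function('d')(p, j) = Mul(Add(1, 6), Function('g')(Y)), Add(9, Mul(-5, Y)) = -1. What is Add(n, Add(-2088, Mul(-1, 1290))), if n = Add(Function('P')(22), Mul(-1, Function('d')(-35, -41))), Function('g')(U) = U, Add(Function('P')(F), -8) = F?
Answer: -3362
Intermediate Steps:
Function('P')(F) = Add(8, F)
Y = 2 (Y = Add(Rational(9, 5), Mul(Rational(-1, 5), -1)) = Add(Rational(9, 5), Rational(1, 5)) = 2)
Function('d')(p, j) = 14 (Function('d')(p, j) = Mul(Add(1, 6), 2) = Mul(7, 2) = 14)
n = 16 (n = Add(Add(8, 22), Mul(-1, 14)) = Add(30, -14) = 16)
Add(n, Add(-2088, Mul(-1, 1290))) = Add(16, Add(-2088, Mul(-1, 1290))) = Add(16, Add(-2088, -1290)) = Add(16, -3378) = -3362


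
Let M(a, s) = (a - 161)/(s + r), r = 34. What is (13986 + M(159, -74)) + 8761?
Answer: 454941/20 ≈ 22747.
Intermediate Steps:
M(a, s) = (-161 + a)/(34 + s) (M(a, s) = (a - 161)/(s + 34) = (-161 + a)/(34 + s))
(13986 + M(159, -74)) + 8761 = (13986 + (-161 + 159)/(34 - 74)) + 8761 = (13986 - 2/(-40)) + 8761 = (13986 - 1/40*(-2)) + 8761 = (13986 + 1/20) + 8761 = 279721/20 + 8761 = 454941/20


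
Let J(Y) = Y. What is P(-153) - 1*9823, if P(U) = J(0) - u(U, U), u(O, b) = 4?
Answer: -9827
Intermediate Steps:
P(U) = -4 (P(U) = 0 - 1*4 = 0 - 4 = -4)
P(-153) - 1*9823 = -4 - 1*9823 = -4 - 9823 = -9827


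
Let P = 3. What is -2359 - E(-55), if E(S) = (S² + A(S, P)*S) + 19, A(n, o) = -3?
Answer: -5568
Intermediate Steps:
E(S) = 19 + S² - 3*S (E(S) = (S² - 3*S) + 19 = 19 + S² - 3*S)
-2359 - E(-55) = -2359 - (19 + (-55)² - 3*(-55)) = -2359 - (19 + 3025 + 165) = -2359 - 1*3209 = -2359 - 3209 = -5568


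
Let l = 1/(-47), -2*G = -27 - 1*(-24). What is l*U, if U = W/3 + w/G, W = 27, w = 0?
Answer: -9/47 ≈ -0.19149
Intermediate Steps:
G = 3/2 (G = -(-27 - 1*(-24))/2 = -(-27 + 24)/2 = -½*(-3) = 3/2 ≈ 1.5000)
l = -1/47 ≈ -0.021277
U = 9 (U = 27/3 + 0/(3/2) = 27*(⅓) + 0*(⅔) = 9 + 0 = 9)
l*U = -1/47*9 = -9/47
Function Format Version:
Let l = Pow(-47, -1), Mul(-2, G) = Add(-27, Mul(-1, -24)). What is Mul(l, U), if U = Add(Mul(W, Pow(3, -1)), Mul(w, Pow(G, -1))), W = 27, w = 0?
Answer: Rational(-9, 47) ≈ -0.19149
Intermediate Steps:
G = Rational(3, 2) (G = Mul(Rational(-1, 2), Add(-27, Mul(-1, -24))) = Mul(Rational(-1, 2), Add(-27, 24)) = Mul(Rational(-1, 2), -3) = Rational(3, 2) ≈ 1.5000)
l = Rational(-1, 47) ≈ -0.021277
U = 9 (U = Add(Mul(27, Pow(3, -1)), Mul(0, Pow(Rational(3, 2), -1))) = Add(Mul(27, Rational(1, 3)), Mul(0, Rational(2, 3))) = Add(9, 0) = 9)
Mul(l, U) = Mul(Rational(-1, 47), 9) = Rational(-9, 47)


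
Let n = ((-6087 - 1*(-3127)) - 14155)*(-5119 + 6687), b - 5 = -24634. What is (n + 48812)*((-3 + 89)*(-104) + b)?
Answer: 899337006084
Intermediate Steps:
b = -24629 (b = 5 - 24634 = -24629)
n = -26836320 (n = ((-6087 + 3127) - 14155)*1568 = (-2960 - 14155)*1568 = -17115*1568 = -26836320)
(n + 48812)*((-3 + 89)*(-104) + b) = (-26836320 + 48812)*((-3 + 89)*(-104) - 24629) = -26787508*(86*(-104) - 24629) = -26787508*(-8944 - 24629) = -26787508*(-33573) = 899337006084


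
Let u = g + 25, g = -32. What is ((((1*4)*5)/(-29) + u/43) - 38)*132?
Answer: -6395268/1247 ≈ -5128.5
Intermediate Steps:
u = -7 (u = -32 + 25 = -7)
((((1*4)*5)/(-29) + u/43) - 38)*132 = ((((1*4)*5)/(-29) - 7/43) - 38)*132 = (((4*5)*(-1/29) - 7*1/43) - 38)*132 = ((20*(-1/29) - 7/43) - 38)*132 = ((-20/29 - 7/43) - 38)*132 = (-1063/1247 - 38)*132 = -48449/1247*132 = -6395268/1247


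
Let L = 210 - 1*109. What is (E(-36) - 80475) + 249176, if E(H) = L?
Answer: 168802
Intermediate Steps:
L = 101 (L = 210 - 109 = 101)
E(H) = 101
(E(-36) - 80475) + 249176 = (101 - 80475) + 249176 = -80374 + 249176 = 168802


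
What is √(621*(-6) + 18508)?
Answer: √14782 ≈ 121.58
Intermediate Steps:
√(621*(-6) + 18508) = √(-3726 + 18508) = √14782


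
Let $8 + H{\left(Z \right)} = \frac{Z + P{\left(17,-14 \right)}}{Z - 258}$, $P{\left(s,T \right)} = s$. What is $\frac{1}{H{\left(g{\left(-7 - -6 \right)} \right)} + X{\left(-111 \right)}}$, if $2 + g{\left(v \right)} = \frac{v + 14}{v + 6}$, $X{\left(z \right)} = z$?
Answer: $- \frac{117}{13931} \approx -0.0083985$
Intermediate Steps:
$g{\left(v \right)} = -2 + \frac{14 + v}{6 + v}$ ($g{\left(v \right)} = -2 + \frac{v + 14}{v + 6} = -2 + \frac{14 + v}{6 + v}$)
$H{\left(Z \right)} = -8 + \frac{17 + Z}{-258 + Z}$ ($H{\left(Z \right)} = -8 + \frac{Z + 17}{Z - 258} = -8 + \frac{17 + Z}{-258 + Z}$)
$\frac{1}{H{\left(g{\left(-7 - -6 \right)} \right)} + X{\left(-111 \right)}} = \frac{1}{\frac{2081 - 7 \frac{2 - \left(-7 - -6\right)}{6 - 1}}{-258 + \frac{2 - \left(-7 - -6\right)}{6 - 1}} - 111} = \frac{1}{\frac{2081 - 7 \frac{2 - \left(-7 + 6\right)}{6 + \left(-7 + 6\right)}}{-258 + \frac{2 - \left(-7 + 6\right)}{6 + \left(-7 + 6\right)}} - 111} = \frac{1}{\frac{2081 - 7 \frac{2 - -1}{6 - 1}}{-258 + \frac{2 - -1}{6 - 1}} - 111} = \frac{1}{\frac{2081 - 7 \frac{2 + 1}{5}}{-258 + \frac{2 + 1}{5}} - 111} = \frac{1}{\frac{2081 - 7 \cdot \frac{1}{5} \cdot 3}{-258 + \frac{1}{5} \cdot 3} - 111} = \frac{1}{\frac{2081 - \frac{21}{5}}{-258 + \frac{3}{5}} - 111} = \frac{1}{\frac{2081 - \frac{21}{5}}{- \frac{1287}{5}} - 111} = \frac{1}{\left(- \frac{5}{1287}\right) \frac{10384}{5} - 111} = \frac{1}{- \frac{944}{117} - 111} = \frac{1}{- \frac{13931}{117}} = - \frac{117}{13931}$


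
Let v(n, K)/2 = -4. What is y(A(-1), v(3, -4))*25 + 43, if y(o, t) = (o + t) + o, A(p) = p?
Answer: -207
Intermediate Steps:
v(n, K) = -8 (v(n, K) = 2*(-4) = -8)
y(o, t) = t + 2*o
y(A(-1), v(3, -4))*25 + 43 = (-8 + 2*(-1))*25 + 43 = (-8 - 2)*25 + 43 = -10*25 + 43 = -250 + 43 = -207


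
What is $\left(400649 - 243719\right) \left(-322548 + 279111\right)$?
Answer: $-6816568410$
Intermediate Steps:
$\left(400649 - 243719\right) \left(-322548 + 279111\right) = \left(400649 - 243719\right) \left(-43437\right) = 156930 \left(-43437\right) = -6816568410$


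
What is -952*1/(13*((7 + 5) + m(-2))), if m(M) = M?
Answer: -476/65 ≈ -7.3231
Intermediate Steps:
-952*1/(13*((7 + 5) + m(-2))) = -952*1/(13*((7 + 5) - 2)) = -952*1/(13*(12 - 2)) = -952/(10*13) = -952/130 = -952*1/130 = -476/65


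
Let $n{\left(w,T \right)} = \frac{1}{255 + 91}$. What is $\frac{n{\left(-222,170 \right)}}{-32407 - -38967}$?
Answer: $\frac{1}{2269760} \approx 4.4058 \cdot 10^{-7}$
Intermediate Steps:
$n{\left(w,T \right)} = \frac{1}{346}$
$\frac{n{\left(-222,170 \right)}}{-32407 - -38967} = \frac{1}{346 \left(-32407 - -38967\right)} = \frac{1}{346 \left(-32407 + 38967\right)} = \frac{1}{346 \cdot 6560} = \frac{1}{346} \cdot \frac{1}{6560} = \frac{1}{2269760}$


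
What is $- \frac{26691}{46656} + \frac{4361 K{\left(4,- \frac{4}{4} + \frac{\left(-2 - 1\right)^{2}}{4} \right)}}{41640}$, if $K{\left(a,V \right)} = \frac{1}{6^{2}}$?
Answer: $- \frac{15357797}{26982720} \approx -0.56917$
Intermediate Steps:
$K{\left(a,V \right)} = \frac{1}{36}$
$- \frac{26691}{46656} + \frac{4361 K{\left(4,- \frac{4}{4} + \frac{\left(-2 - 1\right)^{2}}{4} \right)}}{41640} = - \frac{26691}{46656} + \frac{4361 \cdot \frac{1}{36}}{41640} = \left(-26691\right) \frac{1}{46656} + \frac{4361}{36} \cdot \frac{1}{41640} = - \frac{8897}{15552} + \frac{4361}{1499040} = - \frac{15357797}{26982720}$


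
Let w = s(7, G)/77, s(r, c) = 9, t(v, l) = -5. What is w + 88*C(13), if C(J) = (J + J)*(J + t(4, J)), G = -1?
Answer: 1409417/77 ≈ 18304.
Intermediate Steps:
w = 9/77 ≈ 0.11688
C(J) = 2*J*(-5 + J) (C(J) = (J + J)*(J - 5) = (2*J)*(-5 + J) = 2*J*(-5 + J))
w + 88*C(13) = 9/77 + 88*(2*13*(-5 + 13)) = 9/77 + 88*(2*13*8) = 9/77 + 88*208 = 9/77 + 18304 = 1409417/77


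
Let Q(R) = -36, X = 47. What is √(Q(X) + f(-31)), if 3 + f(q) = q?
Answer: I*√70 ≈ 8.3666*I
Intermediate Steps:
f(q) = -3 + q
√(Q(X) + f(-31)) = √(-36 + (-3 - 31)) = √(-36 - 34) = √(-70) = I*√70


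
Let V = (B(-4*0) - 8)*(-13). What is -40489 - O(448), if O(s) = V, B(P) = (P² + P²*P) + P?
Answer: -40593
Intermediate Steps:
B(P) = P + P² + P³ (B(P) = (P² + P³) + P = P + P² + P³)
V = 104 (V = ((-4*0)*(1 - 4*0 + (-4*0)²) - 8)*(-13) = (0*(1 + 0 + 0²) - 8)*(-13) = (0*(1 + 0 + 0) - 8)*(-13) = (0*1 - 8)*(-13) = (0 - 8)*(-13) = -8*(-13) = 104)
O(s) = 104
-40489 - O(448) = -40489 - 1*104 = -40489 - 104 = -40593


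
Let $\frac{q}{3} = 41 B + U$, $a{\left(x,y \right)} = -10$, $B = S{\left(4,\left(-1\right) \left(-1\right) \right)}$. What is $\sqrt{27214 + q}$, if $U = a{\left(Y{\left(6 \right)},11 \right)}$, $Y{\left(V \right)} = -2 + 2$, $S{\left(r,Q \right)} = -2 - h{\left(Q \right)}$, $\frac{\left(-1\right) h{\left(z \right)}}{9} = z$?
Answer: $\sqrt{28045} \approx 167.47$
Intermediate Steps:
$h{\left(z \right)} = - 9 z$
$S{\left(r,Q \right)} = -2 + 9 Q$ ($S{\left(r,Q \right)} = -2 - - 9 Q = -2 + 9 Q$)
$B = 7$ ($B = -2 + 9 \left(\left(-1\right) \left(-1\right)\right) = -2 + 9 \cdot 1 = -2 + 9 = 7$)
$Y{\left(V \right)} = 0$
$U = -10$
$q = 831$ ($q = 3 \left(41 \cdot 7 - 10\right) = 3 \left(287 - 10\right) = 3 \cdot 277 = 831$)
$\sqrt{27214 + q} = \sqrt{27214 + 831} = \sqrt{28045}$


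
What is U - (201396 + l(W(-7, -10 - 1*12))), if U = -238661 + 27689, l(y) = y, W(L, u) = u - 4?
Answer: -412342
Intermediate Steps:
W(L, u) = -4 + u
U = -210972
U - (201396 + l(W(-7, -10 - 1*12))) = -210972 - (201396 + (-4 + (-10 - 1*12))) = -210972 - (201396 + (-4 + (-10 - 12))) = -210972 - (201396 + (-4 - 22)) = -210972 - (201396 - 26) = -210972 - 1*201370 = -210972 - 201370 = -412342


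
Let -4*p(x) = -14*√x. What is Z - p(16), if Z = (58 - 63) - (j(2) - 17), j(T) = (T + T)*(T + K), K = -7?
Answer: 18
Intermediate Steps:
p(x) = 7*√x/2 (p(x) = -(-7)*√x/2 = 7*√x/2)
j(T) = 2*T*(-7 + T) (j(T) = (T + T)*(T - 7) = (2*T)*(-7 + T) = 2*T*(-7 + T))
Z = 32 (Z = (58 - 63) - (2*2*(-7 + 2) - 17) = -5 - (2*2*(-5) - 17) = -5 - (-20 - 17) = -5 - 1*(-37) = -5 + 37 = 32)
Z - p(16) = 32 - 7*√16/2 = 32 - 7*4/2 = 32 - 1*14 = 32 - 14 = 18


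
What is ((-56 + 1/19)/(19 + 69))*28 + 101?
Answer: 34777/418 ≈ 83.199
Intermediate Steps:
((-56 + 1/19)/(19 + 69))*28 + 101 = ((-56 + 1/19)/88)*28 + 101 = -1063/19*1/88*28 + 101 = -1063/1672*28 + 101 = -7441/418 + 101 = 34777/418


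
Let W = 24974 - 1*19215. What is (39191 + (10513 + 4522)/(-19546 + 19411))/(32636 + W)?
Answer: 211030/207333 ≈ 1.0178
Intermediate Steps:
W = 5759 (W = 24974 - 19215 = 5759)
(39191 + (10513 + 4522)/(-19546 + 19411))/(32636 + W) = (39191 + (10513 + 4522)/(-19546 + 19411))/(32636 + 5759) = (39191 + 15035/(-135))/38395 = (39191 + 15035*(-1/135))*(1/38395) = (39191 - 3007/27)*(1/38395) = (1055150/27)*(1/38395) = 211030/207333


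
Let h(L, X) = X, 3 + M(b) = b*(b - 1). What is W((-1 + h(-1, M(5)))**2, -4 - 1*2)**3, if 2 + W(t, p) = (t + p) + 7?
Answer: 16581375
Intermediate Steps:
M(b) = -3 + b*(-1 + b) (M(b) = -3 + b*(b - 1) = -3 + b*(-1 + b))
W(t, p) = 5 + p + t (W(t, p) = -2 + ((t + p) + 7) = -2 + ((p + t) + 7) = -2 + (7 + p + t) = 5 + p + t)
W((-1 + h(-1, M(5)))**2, -4 - 1*2)**3 = (5 + (-4 - 1*2) + (-1 + (-3 + 5**2 - 1*5))**2)**3 = (5 + (-4 - 2) + (-1 + (-3 + 25 - 5))**2)**3 = (5 - 6 + (-1 + 17)**2)**3 = (5 - 6 + 16**2)**3 = (5 - 6 + 256)**3 = 255**3 = 16581375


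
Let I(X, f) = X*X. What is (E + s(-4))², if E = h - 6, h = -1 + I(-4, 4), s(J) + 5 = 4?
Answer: 64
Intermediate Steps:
s(J) = -1 (s(J) = -5 + 4 = -1)
I(X, f) = X²
h = 15 (h = -1 + (-4)² = -1 + 16 = 15)
E = 9 (E = 15 - 6 = 9)
(E + s(-4))² = (9 - 1)² = 8² = 64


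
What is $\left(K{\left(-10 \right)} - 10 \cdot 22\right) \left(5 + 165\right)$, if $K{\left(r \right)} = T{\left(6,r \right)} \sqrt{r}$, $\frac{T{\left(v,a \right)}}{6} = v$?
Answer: $-37400 + 6120 i \sqrt{10} \approx -37400.0 + 19353.0 i$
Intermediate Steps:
$T{\left(v,a \right)} = 6 v$
$K{\left(r \right)} = 36 \sqrt{r}$ ($K{\left(r \right)} = 6 \cdot 6 \sqrt{r} = 36 \sqrt{r}$)
$\left(K{\left(-10 \right)} - 10 \cdot 22\right) \left(5 + 165\right) = \left(36 \sqrt{-10} - 10 \cdot 22\right) \left(5 + 165\right) = \left(36 i \sqrt{10} - 220\right) 170 = \left(-220 + 36 i \sqrt{10}\right) 170 = -37400 + 6120 i \sqrt{10}$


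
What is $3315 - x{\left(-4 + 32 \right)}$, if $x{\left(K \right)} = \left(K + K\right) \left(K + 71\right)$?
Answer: $-2229$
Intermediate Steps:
$x{\left(K \right)} = 2 K \left(71 + K\right)$
$3315 - x{\left(-4 + 32 \right)} = 3315 - 2 \left(-4 + 32\right) \left(71 + \left(-4 + 32\right)\right) = 3315 - 2 \cdot 28 \left(71 + 28\right) = 3315 - 2 \cdot 28 \cdot 99 = 3315 - 5544 = -2229$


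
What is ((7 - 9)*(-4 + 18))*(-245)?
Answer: 6860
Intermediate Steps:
((7 - 9)*(-4 + 18))*(-245) = -2*14*(-245) = -28*(-245) = 6860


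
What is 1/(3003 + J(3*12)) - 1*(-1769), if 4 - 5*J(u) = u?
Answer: 26504932/14983 ≈ 1769.0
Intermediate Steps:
J(u) = ⅘ - u/5
1/(3003 + J(3*12)) - 1*(-1769) = 1/(3003 + (⅘ - 3*12/5)) - 1*(-1769) = 1/(3003 + (⅘ - ⅕*36)) + 1769 = 1/(3003 + (⅘ - 36/5)) + 1769 = 1/(3003 - 32/5) + 1769 = 1/(14983/5) + 1769 = 5/14983 + 1769 = 26504932/14983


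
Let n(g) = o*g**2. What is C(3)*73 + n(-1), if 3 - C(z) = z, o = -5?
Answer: -5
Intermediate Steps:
C(z) = 3 - z
n(g) = -5*g**2
C(3)*73 + n(-1) = (3 - 1*3)*73 - 5*(-1)**2 = (3 - 3)*73 - 5*1 = 0*73 - 5 = 0 - 5 = -5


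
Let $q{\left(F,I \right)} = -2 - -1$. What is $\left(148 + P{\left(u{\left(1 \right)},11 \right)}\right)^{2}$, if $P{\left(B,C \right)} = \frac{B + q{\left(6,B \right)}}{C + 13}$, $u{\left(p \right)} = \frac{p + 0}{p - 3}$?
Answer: $\frac{5602689}{256} \approx 21886.0$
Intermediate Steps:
$q{\left(F,I \right)} = -1$ ($q{\left(F,I \right)} = -2 + 1 = -1$)
$u{\left(p \right)} = \frac{p}{-3 + p}$
$P{\left(B,C \right)} = \frac{-1 + B}{13 + C}$ ($P{\left(B,C \right)} = \frac{B - 1}{C + 13} = \frac{-1 + B}{13 + C}$)
$\left(148 + P{\left(u{\left(1 \right)},11 \right)}\right)^{2} = \left(148 + \frac{-1 + 1 \frac{1}{-3 + 1}}{13 + 11}\right)^{2} = \left(148 + \frac{-1 + 1 \frac{1}{-2}}{24}\right)^{2} = \left(148 + \frac{-1 + 1 \left(- \frac{1}{2}\right)}{24}\right)^{2} = \left(148 + \frac{-1 - \frac{1}{2}}{24}\right)^{2} = \left(148 + \frac{1}{24} \left(- \frac{3}{2}\right)\right)^{2} = \left(148 - \frac{1}{16}\right)^{2} = \left(\frac{2367}{16}\right)^{2} = \frac{5602689}{256}$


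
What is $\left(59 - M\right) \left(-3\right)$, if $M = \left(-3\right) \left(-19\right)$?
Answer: $-6$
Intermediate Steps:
$M = 57$
$\left(59 - M\right) \left(-3\right) = \left(59 - 57\right) \left(-3\right) = 2 \left(-3\right) = -6$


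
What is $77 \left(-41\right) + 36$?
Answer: $-3121$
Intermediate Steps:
$77 \left(-41\right) + 36 = -3157 + 36 = -3121$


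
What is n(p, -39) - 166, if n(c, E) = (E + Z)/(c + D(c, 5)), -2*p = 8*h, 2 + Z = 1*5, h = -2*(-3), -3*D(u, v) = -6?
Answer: -1808/11 ≈ -164.36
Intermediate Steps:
D(u, v) = 2 (D(u, v) = -⅓*(-6) = 2)
h = 6
Z = 3 (Z = -2 + 1*5 = -2 + 5 = 3)
p = -24 (p = -4*6 = -½*48 = -24)
n(c, E) = (3 + E)/(2 + c) (n(c, E) = (E + 3)/(c + 2) = (3 + E)/(2 + c))
n(p, -39) - 166 = (3 - 39)/(2 - 24) - 166 = -36/(-22) - 166 = -1/22*(-36) - 166 = 18/11 - 166 = -1808/11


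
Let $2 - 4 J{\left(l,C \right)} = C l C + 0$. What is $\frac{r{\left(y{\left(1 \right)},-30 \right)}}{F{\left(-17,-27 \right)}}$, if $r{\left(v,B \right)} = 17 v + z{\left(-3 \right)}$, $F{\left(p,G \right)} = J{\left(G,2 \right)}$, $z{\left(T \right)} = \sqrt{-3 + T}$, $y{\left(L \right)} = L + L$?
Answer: $\frac{68}{55} + \frac{2 i \sqrt{6}}{55} \approx 1.2364 + 0.089072 i$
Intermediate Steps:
$y{\left(L \right)} = 2 L$
$J{\left(l,C \right)} = \frac{1}{2} - \frac{l C^{2}}{4}$ ($J{\left(l,C \right)} = \frac{1}{2} - \frac{C l C + 0}{4} = \frac{1}{2} - \frac{l C^{2} + 0}{4} = \frac{1}{2} - \frac{l C^{2}}{4}$)
$F{\left(p,G \right)} = \frac{1}{2} - G$ ($F{\left(p,G \right)} = \frac{1}{2} - \frac{G 2^{2}}{4} = \frac{1}{2} - \frac{1}{4} G 4 = \frac{1}{2} - G$)
$r{\left(v,B \right)} = 17 v + i \sqrt{6}$ ($r{\left(v,B \right)} = 17 v + \sqrt{-3 - 3} = 17 v + \sqrt{-6} = 17 v + i \sqrt{6}$)
$\frac{r{\left(y{\left(1 \right)},-30 \right)}}{F{\left(-17,-27 \right)}} = \frac{17 \cdot 2 \cdot 1 + i \sqrt{6}}{\frac{1}{2} - -27} = \frac{17 \cdot 2 + i \sqrt{6}}{\frac{1}{2} + 27} = \frac{34 + i \sqrt{6}}{\frac{55}{2}} = \left(34 + i \sqrt{6}\right) \frac{2}{55} = \frac{68}{55} + \frac{2 i \sqrt{6}}{55}$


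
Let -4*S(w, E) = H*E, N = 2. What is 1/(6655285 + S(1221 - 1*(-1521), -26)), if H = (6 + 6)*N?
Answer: 1/6655441 ≈ 1.5025e-7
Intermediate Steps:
H = 24 (H = (6 + 6)*2 = 12*2 = 24)
S(w, E) = -6*E
1/(6655285 + S(1221 - 1*(-1521), -26)) = 1/(6655285 - 6*(-26)) = 1/(6655285 + 156) = 1/6655441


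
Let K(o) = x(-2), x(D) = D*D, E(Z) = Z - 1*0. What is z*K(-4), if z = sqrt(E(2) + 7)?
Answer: 12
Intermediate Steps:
E(Z) = Z (E(Z) = Z + 0 = Z)
x(D) = D**2
z = 3 (z = sqrt(2 + 7) = sqrt(9) = 3)
K(o) = 4 (K(o) = (-2)**2 = 4)
z*K(-4) = 3*4 = 12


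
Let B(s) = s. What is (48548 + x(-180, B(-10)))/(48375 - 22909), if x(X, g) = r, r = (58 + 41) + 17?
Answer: 3476/1819 ≈ 1.9109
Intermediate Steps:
r = 116 (r = 99 + 17 = 116)
x(X, g) = 116
(48548 + x(-180, B(-10)))/(48375 - 22909) = (48548 + 116)/(48375 - 22909) = 48664/25466 = 48664*(1/25466) = 3476/1819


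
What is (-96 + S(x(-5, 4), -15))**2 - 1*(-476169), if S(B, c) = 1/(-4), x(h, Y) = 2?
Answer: 7766929/16 ≈ 4.8543e+5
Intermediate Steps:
S(B, c) = -1/4
(-96 + S(x(-5, 4), -15))**2 - 1*(-476169) = (-96 - 1/4)**2 - 1*(-476169) = (-385/4)**2 + 476169 = 148225/16 + 476169 = 7766929/16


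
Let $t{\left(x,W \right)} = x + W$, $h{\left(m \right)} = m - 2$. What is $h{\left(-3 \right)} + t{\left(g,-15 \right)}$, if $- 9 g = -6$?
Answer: $- \frac{58}{3} \approx -19.333$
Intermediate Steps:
$g = \frac{2}{3}$ ($g = \left(- \frac{1}{9}\right) \left(-6\right) = \frac{2}{3} \approx 0.66667$)
$h{\left(m \right)} = -2 + m$
$t{\left(x,W \right)} = W + x$
$h{\left(-3 \right)} + t{\left(g,-15 \right)} = \left(-2 - 3\right) + \left(-15 + \frac{2}{3}\right) = -5 - \frac{43}{3} = - \frac{58}{3}$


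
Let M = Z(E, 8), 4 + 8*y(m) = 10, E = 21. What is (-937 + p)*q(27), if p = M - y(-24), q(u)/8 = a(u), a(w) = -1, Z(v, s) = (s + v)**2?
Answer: 774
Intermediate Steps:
y(m) = 3/4 (y(m) = -1/2 + (1/8)*10 = -1/2 + 5/4 = 3/4)
M = 841 (M = (8 + 21)**2 = 29**2 = 841)
q(u) = -8 (q(u) = 8*(-1) = -8)
p = 3361/4 (p = 841 - 1*3/4 = 841 - 3/4 = 3361/4 ≈ 840.25)
(-937 + p)*q(27) = (-937 + 3361/4)*(-8) = -387/4*(-8) = 774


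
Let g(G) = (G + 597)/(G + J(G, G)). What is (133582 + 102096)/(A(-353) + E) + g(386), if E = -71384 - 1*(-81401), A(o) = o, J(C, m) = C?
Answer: 23930391/932576 ≈ 25.661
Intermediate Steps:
E = 10017 (E = -71384 + 81401 = 10017)
g(G) = (597 + G)/(2*G) (g(G) = (G + 597)/(G + G) = (597 + G)/((2*G)) = (597 + G)*(1/(2*G)) = (597 + G)/(2*G))
(133582 + 102096)/(A(-353) + E) + g(386) = (133582 + 102096)/(-353 + 10017) + (1/2)*(597 + 386)/386 = 235678/9664 + (1/2)*(1/386)*983 = 235678*(1/9664) + 983/772 = 117839/4832 + 983/772 = 23930391/932576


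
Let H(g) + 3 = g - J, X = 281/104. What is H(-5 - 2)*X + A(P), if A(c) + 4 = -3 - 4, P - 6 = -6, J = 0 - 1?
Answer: -3673/104 ≈ -35.317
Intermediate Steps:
X = 281/104 (X = 281*(1/104) = 281/104 ≈ 2.7019)
J = -1
P = 0 (P = 6 - 6 = 0)
H(g) = -2 + g (H(g) = -3 + (g - 1*(-1)) = -3 + (g + 1) = -3 + (1 + g) = -2 + g)
A(c) = -11 (A(c) = -4 + (-3 - 4) = -4 - 7 = -11)
H(-5 - 2)*X + A(P) = (-2 + (-5 - 2))*(281/104) - 11 = (-2 - 7)*(281/104) - 11 = -9*281/104 - 11 = -2529/104 - 11 = -3673/104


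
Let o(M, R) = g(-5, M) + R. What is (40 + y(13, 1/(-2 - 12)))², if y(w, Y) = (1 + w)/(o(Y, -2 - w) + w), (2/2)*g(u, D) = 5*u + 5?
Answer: 187489/121 ≈ 1549.5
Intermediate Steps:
g(u, D) = 5 + 5*u (g(u, D) = 5*u + 5 = 5 + 5*u)
o(M, R) = -20 + R (o(M, R) = (5 + 5*(-5)) + R = (5 - 25) + R = -20 + R)
y(w, Y) = -1/22 - w/22 (y(w, Y) = (1 + w)/((-20 + (-2 - w)) + w) = (1 + w)/((-22 - w) + w) = (1 + w)/(-22) = (1 + w)*(-1/22) = -1/22 - w/22)
(40 + y(13, 1/(-2 - 12)))² = (40 + (-1/22 - 1/22*13))² = (40 + (-1/22 - 13/22))² = (40 - 7/11)² = (433/11)² = 187489/121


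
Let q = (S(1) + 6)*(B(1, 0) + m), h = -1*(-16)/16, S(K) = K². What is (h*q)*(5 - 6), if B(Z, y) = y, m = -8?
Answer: 56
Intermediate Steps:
h = 1 (h = 16*(1/16) = 1)
q = -56 (q = (1² + 6)*(0 - 8) = (1 + 6)*(-8) = 7*(-8) = -56)
(h*q)*(5 - 6) = (1*(-56))*(5 - 6) = -56*(-1) = 56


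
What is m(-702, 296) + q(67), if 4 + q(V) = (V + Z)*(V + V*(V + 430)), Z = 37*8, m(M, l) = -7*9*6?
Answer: 12111476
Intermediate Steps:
m(M, l) = -378 (m(M, l) = -63*6 = -378)
Z = 296
q(V) = -4 + (296 + V)*(V + V*(430 + V)) (q(V) = -4 + (V + 296)*(V + V*(V + 430)) = -4 + (296 + V)*(V + V*(430 + V)))
m(-702, 296) + q(67) = -378 + (-4 + 67³ + 727*67² + 127576*67) = -378 + (-4 + 300763 + 727*4489 + 8547592) = -378 + (-4 + 300763 + 3263503 + 8547592) = -378 + 12111854 = 12111476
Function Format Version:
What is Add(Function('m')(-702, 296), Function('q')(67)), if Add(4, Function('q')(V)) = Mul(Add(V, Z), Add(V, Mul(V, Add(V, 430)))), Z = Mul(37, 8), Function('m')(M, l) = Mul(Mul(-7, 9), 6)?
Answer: 12111476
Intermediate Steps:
Function('m')(M, l) = -378 (Function('m')(M, l) = Mul(-63, 6) = -378)
Z = 296
Function('q')(V) = Add(-4, Mul(Add(296, V), Add(V, Mul(V, Add(430, V))))) (Function('q')(V) = Add(-4, Mul(Add(V, 296), Add(V, Mul(V, Add(V, 430))))) = Add(-4, Mul(Add(296, V), Add(V, Mul(V, Add(430, V))))))
Add(Function('m')(-702, 296), Function('q')(67)) = Add(-378, Add(-4, Pow(67, 3), Mul(727, Pow(67, 2)), Mul(127576, 67))) = Add(-378, Add(-4, 300763, Mul(727, 4489), 8547592)) = Add(-378, Add(-4, 300763, 3263503, 8547592)) = Add(-378, 12111854) = 12111476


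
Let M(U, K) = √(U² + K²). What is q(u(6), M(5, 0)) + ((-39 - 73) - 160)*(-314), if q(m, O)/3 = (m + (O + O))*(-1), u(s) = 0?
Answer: 85378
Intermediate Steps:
M(U, K) = √(K² + U²)
q(m, O) = -6*O - 3*m (q(m, O) = 3*((m + (O + O))*(-1)) = 3*((m + 2*O)*(-1)) = 3*(-m - 2*O) = -6*O - 3*m)
q(u(6), M(5, 0)) + ((-39 - 73) - 160)*(-314) = (-6*√(0² + 5²) - 3*0) + ((-39 - 73) - 160)*(-314) = (-6*√(0 + 25) + 0) + (-112 - 160)*(-314) = (-6*√25 + 0) - 272*(-314) = (-6*5 + 0) + 85408 = (-30 + 0) + 85408 = -30 + 85408 = 85378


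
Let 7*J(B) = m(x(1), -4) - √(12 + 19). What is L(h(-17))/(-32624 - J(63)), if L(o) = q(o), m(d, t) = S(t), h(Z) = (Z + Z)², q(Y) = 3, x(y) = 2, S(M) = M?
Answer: -1598548/17383372155 - 7*√31/17383372155 ≈ -9.1961e-5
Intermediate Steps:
h(Z) = 4*Z² (h(Z) = (2*Z)² = 4*Z²)
m(d, t) = t
L(o) = 3
J(B) = -4/7 - √31/7 (J(B) = (-4 - √(12 + 19))/7 = (-4 - √31)/7 = -4/7 - √31/7)
L(h(-17))/(-32624 - J(63)) = 3/(-32624 - (-4/7 - √31/7)) = 3/(-32624 + (4/7 + √31/7)) = 3/(-228364/7 + √31/7)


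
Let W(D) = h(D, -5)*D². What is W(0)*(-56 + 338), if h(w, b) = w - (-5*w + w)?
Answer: 0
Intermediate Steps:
h(w, b) = 5*w (h(w, b) = w - (-4)*w = w + 4*w = 5*w)
W(D) = 5*D³ (W(D) = (5*D)*D² = 5*D³)
W(0)*(-56 + 338) = (5*0³)*(-56 + 338) = (5*0)*282 = 0*282 = 0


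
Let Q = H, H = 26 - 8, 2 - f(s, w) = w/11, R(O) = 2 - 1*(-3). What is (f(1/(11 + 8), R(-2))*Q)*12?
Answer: 3672/11 ≈ 333.82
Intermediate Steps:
R(O) = 5 (R(O) = 2 + 3 = 5)
f(s, w) = 2 - w/11
H = 18
Q = 18
(f(1/(11 + 8), R(-2))*Q)*12 = ((2 - 1/11*5)*18)*12 = ((2 - 5/11)*18)*12 = ((17/11)*18)*12 = (306/11)*12 = 3672/11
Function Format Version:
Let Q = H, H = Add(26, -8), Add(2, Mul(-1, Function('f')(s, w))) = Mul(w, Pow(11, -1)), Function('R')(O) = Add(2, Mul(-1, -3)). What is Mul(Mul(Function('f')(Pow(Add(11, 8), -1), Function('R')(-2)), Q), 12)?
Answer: Rational(3672, 11) ≈ 333.82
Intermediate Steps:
Function('R')(O) = 5 (Function('R')(O) = Add(2, 3) = 5)
Function('f')(s, w) = Add(2, Mul(Rational(-1, 11), w)) (Function('f')(s, w) = Add(2, Mul(-1, Mul(w, Pow(11, -1)))) = Add(2, Mul(-1, Mul(w, Rational(1, 11)))) = Add(2, Mul(-1, Mul(Rational(1, 11), w))) = Add(2, Mul(Rational(-1, 11), w)))
H = 18
Q = 18
Mul(Mul(Function('f')(Pow(Add(11, 8), -1), Function('R')(-2)), Q), 12) = Mul(Mul(Add(2, Mul(Rational(-1, 11), 5)), 18), 12) = Mul(Mul(Add(2, Rational(-5, 11)), 18), 12) = Mul(Mul(Rational(17, 11), 18), 12) = Mul(Rational(306, 11), 12) = Rational(3672, 11)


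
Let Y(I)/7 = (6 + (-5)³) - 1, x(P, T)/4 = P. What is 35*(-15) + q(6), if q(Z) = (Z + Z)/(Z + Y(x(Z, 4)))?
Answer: -72977/139 ≈ -525.01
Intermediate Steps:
x(P, T) = 4*P
Y(I) = -840 (Y(I) = 7*((6 + (-5)³) - 1) = 7*((6 - 125) - 1) = 7*(-119 - 1) = 7*(-120) = -840)
q(Z) = 2*Z/(-840 + Z) (q(Z) = (Z + Z)/(Z - 840) = (2*Z)/(-840 + Z) = 2*Z/(-840 + Z))
35*(-15) + q(6) = 35*(-15) + 2*6/(-840 + 6) = -525 + 2*6/(-834) = -525 + 2*6*(-1/834) = -525 - 2/139 = -72977/139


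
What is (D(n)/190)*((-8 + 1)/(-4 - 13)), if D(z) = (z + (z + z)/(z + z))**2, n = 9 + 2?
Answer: 504/1615 ≈ 0.31207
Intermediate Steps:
n = 11
D(z) = (1 + z)**2 (D(z) = (z + (2*z)/((2*z)))**2 = (z + (2*z)*(1/(2*z)))**2 = (z + 1)**2 = (1 + z)**2)
(D(n)/190)*((-8 + 1)/(-4 - 13)) = ((1 + 11)**2/190)*((-8 + 1)/(-4 - 13)) = (12**2*(1/190))*(-7/(-17)) = (144*(1/190))*(-7*(-1/17)) = (72/95)*(7/17) = 504/1615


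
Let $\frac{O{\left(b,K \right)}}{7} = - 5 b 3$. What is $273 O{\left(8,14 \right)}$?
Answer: $-229320$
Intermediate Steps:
$O{\left(b,K \right)} = - 105 b$ ($O{\left(b,K \right)} = 7 - 5 b 3 = 7 \left(- 15 b\right) = - 105 b$)
$273 O{\left(8,14 \right)} = 273 \left(\left(-105\right) 8\right) = 273 \left(-840\right) = -229320$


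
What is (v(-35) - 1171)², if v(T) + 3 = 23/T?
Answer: 1690278769/1225 ≈ 1.3798e+6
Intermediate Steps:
v(T) = -3 + 23/T
(v(-35) - 1171)² = ((-3 + 23/(-35)) - 1171)² = ((-3 + 23*(-1/35)) - 1171)² = ((-3 - 23/35) - 1171)² = (-128/35 - 1171)² = (-41113/35)² = 1690278769/1225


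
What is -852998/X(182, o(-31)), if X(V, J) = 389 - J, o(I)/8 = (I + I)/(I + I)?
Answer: -852998/381 ≈ -2238.8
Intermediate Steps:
o(I) = 8 (o(I) = 8*((I + I)/(I + I)) = 8*((2*I)/((2*I))) = 8*((2*I)*(1/(2*I))) = 8*1 = 8)
-852998/X(182, o(-31)) = -852998/(389 - 1*8) = -852998/(389 - 8) = -852998/381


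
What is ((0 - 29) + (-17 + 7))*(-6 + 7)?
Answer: -39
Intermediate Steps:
((0 - 29) + (-17 + 7))*(-6 + 7) = (-29 - 10)*1 = -39*1 = -39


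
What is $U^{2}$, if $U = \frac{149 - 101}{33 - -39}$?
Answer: $\frac{4}{9} \approx 0.44444$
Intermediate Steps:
$U = \frac{2}{3}$ ($U = \frac{48}{33 + \left(-12 + 51\right)} = \frac{48}{33 + 39} = \frac{48}{72} = 48 \cdot \frac{1}{72} = \frac{2}{3} \approx 0.66667$)
$U^{2} = \left(\frac{2}{3}\right)^{2} = \frac{4}{9}$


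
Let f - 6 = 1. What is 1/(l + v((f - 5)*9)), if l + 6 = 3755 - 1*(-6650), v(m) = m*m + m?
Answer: 1/10741 ≈ 9.3101e-5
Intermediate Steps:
f = 7 (f = 6 + 1 = 7)
v(m) = m + m² (v(m) = m² + m = m + m²)
l = 10399 (l = -6 + (3755 - 1*(-6650)) = -6 + (3755 + 6650) = -6 + 10405 = 10399)
1/(l + v((f - 5)*9)) = 1/(10399 + ((7 - 5)*9)*(1 + (7 - 5)*9)) = 1/(10399 + (2*9)*(1 + 2*9)) = 1/(10399 + 18*(1 + 18)) = 1/(10399 + 18*19) = 1/(10399 + 342) = 1/10741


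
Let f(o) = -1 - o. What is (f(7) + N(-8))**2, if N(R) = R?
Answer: 256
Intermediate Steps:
(f(7) + N(-8))**2 = ((-1 - 1*7) - 8)**2 = ((-1 - 7) - 8)**2 = (-8 - 8)**2 = (-16)**2 = 256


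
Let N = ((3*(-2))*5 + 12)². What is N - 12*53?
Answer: -312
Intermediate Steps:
N = 324 (N = (-6*5 + 12)² = (-30 + 12)² = (-18)² = 324)
N - 12*53 = 324 - 12*53 = 324 - 636 = -312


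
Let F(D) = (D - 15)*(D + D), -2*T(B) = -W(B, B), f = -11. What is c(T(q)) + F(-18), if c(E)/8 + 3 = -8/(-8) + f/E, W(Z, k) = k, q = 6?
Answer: 3428/3 ≈ 1142.7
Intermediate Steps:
T(B) = B/2 (T(B) = -(-1)*B/2 = B/2)
F(D) = 2*D*(-15 + D) (F(D) = (-15 + D)*(2*D) = 2*D*(-15 + D))
c(E) = -16 - 88/E (c(E) = -24 + 8*(-8/(-8) - 11/E) = -24 + 8*(-8*(-⅛) - 11/E) = -24 + 8*(1 - 11/E) = -24 + (8 - 88/E) = -16 - 88/E)
c(T(q)) + F(-18) = (-16 - 88/((½)*6)) + 2*(-18)*(-15 - 18) = (-16 - 88/3) + 2*(-18)*(-33) = (-16 - 88*⅓) + 1188 = (-16 - 88/3) + 1188 = -136/3 + 1188 = 3428/3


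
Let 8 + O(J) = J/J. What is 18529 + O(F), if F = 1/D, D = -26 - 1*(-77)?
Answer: 18522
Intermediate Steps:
D = 51 (D = -26 + 77 = 51)
F = 1/51 ≈ 0.019608
O(J) = -7 (O(J) = -8 + J/J = -8 + 1 = -7)
18529 + O(F) = 18529 - 7 = 18522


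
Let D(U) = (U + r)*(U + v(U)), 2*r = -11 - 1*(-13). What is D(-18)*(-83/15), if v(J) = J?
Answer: -16932/5 ≈ -3386.4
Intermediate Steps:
r = 1 (r = (-11 - 1*(-13))/2 = (-11 + 13)/2 = (½)*2 = 1)
D(U) = 2*U*(1 + U) (D(U) = (U + 1)*(U + U) = (1 + U)*(2*U) = 2*U*(1 + U))
D(-18)*(-83/15) = (2*(-18)*(1 - 18))*(-83/15) = (2*(-18)*(-17))*(-83*1/15) = 612*(-83/15) = -16932/5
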